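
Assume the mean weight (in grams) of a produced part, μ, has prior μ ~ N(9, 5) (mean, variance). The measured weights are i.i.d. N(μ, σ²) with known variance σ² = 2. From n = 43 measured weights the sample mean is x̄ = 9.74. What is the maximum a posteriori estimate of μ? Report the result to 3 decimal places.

n = 43, x̄ = 9.74.
For a Normal prior and Normal likelihood with known variance, the posterior is Normal; its mode equals its mean, the precision-weighted average.
Prior precision 1/σ₀² = 1/5 = 0.2; data precision n/σ² = 43/2 = 21.5.
μ̂ = (0.2·9 + 21.5·9.74) / (0.2 + 21.5) = 211.21/21.7 = 21121/2170 ≈ 9.733.

μ̂_MAP = 9.733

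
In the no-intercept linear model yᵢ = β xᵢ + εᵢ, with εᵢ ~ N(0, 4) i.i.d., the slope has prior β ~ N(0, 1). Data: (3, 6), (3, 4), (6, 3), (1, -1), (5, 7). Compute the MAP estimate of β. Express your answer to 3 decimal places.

log p(β | y) = −Σ(yᵢ − βxᵢ)²/(2·4) − β²/(2·1) + const.
Setting the derivative to zero: Σxᵢ(yᵢ − βxᵢ)/4 − β/1 = 0, so β = Σxᵢyᵢ / (Σxᵢ² + σ²/τ²).
Σxᵢyᵢ = 3·6 + 3·4 + 6·3 + 1·(-1) + 5·7 = 82; Σxᵢ² = 80; σ²/τ² = 4.
β̂_MAP = 82 / (80 + 4) = 82/84 ≈ 0.976.

β̂_MAP = 0.976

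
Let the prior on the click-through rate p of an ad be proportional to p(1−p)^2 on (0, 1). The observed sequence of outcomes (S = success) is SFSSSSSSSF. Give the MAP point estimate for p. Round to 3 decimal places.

p̂_MAP = 0.692

The prior density ∝ p(1−p)^2 is the kernel of Beta(2, 3).
Data: 8 successes in 10 trials (from the sequence). The binomial likelihood contributes p^8(1−p)^2, so the posterior is Beta(2+8, 3+2) = Beta(10, 5).
For Beta(a, b) with a, b > 1 the mode is (a−1)/(a+b−2) = 9/13 ≈ 0.692.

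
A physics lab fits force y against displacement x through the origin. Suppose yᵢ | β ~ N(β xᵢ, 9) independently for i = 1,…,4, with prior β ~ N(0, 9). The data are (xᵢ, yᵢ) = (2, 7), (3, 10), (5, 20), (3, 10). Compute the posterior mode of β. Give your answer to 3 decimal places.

β̂_MAP = 3.625

log p(β | y) = −Σ(yᵢ − βxᵢ)²/(2·9) − β²/(2·9) + const.
Setting the derivative to zero: Σxᵢ(yᵢ − βxᵢ)/9 − β/9 = 0, so β = Σxᵢyᵢ / (Σxᵢ² + σ²/τ²).
Σxᵢyᵢ = 2·7 + 3·10 + 5·20 + 3·10 = 174; Σxᵢ² = 47; σ²/τ² = 1.
β̂_MAP = 174 / (47 + 1) = 174/48 ≈ 3.625.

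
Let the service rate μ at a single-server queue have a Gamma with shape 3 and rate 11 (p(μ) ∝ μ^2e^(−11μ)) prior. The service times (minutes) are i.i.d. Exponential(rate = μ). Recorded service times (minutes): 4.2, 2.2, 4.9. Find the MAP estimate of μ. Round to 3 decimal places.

μ̂_MAP = 0.224

The Exponential(rate=μ) likelihood is ∝ μ^n e^(−μΣtᵢ). Here n = 3 and Σtᵢ = 4.2 + 2.2 + 4.9 = 11.3.
Posterior ∝ μ^2e^(−11μ) · μ^3e^(−11.3μ) = μ^5e^(−22.3μ), i.e. Gamma(6, 22.3).
Mode = (a−1)/b = 5/22.3 ≈ 0.224.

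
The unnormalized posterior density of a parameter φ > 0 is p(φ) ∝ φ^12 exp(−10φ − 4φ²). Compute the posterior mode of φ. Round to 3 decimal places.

φ̂_MAP = 0.750

ℓ'(φ) = 12/φ − 10 − 8φ. Setting this to zero and multiplying by φ: 8φ² + 10φ − 12 = 0.
φ = (−10 + √(10² + 4·8·12)) / (2·8) = (−10 + √484) / 16 = (−10 + 22)/16 = 3/4.
ℓ''(φ) = −12/φ² − 8 < 0, confirming a maximum.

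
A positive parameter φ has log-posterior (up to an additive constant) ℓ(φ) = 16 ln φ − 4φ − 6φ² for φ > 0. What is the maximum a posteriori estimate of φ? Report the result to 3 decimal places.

ℓ'(φ) = 16/φ − 4 − 12φ. Setting this to zero and multiplying by φ: 12φ² + 4φ − 16 = 0.
φ = (−4 + √(4² + 4·12·16)) / (2·12) = (−4 + √784) / 24 = (−4 + 28)/24 = 1.
ℓ''(φ) = −16/φ² − 12 < 0, confirming a maximum.

φ̂_MAP = 1.000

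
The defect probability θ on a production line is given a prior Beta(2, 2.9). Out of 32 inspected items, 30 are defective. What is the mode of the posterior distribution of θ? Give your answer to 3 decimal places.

Prior: Beta(2, 2.9).
Data: 30 successes in 32 trials. The binomial likelihood contributes θ^30(1−θ)^2, so the posterior is Beta(2+30, 2.9+2) = Beta(32, 4.9).
For Beta(a, b) with a, b > 1 the mode is (a−1)/(a+b−2) = 31/34.9 ≈ 0.888.

θ̂_MAP = 0.888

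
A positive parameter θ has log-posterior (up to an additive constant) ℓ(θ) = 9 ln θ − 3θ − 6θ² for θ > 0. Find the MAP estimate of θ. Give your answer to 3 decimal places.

θ̂_MAP = 0.750

ℓ'(θ) = 9/θ − 3 − 12θ. Setting this to zero and multiplying by θ: 12θ² + 3θ − 9 = 0.
θ = (−3 + √(3² + 4·12·9)) / (2·12) = (−3 + √441) / 24 = (−3 + 21)/24 = 3/4.
ℓ''(θ) = −9/θ² − 12 < 0, confirming a maximum.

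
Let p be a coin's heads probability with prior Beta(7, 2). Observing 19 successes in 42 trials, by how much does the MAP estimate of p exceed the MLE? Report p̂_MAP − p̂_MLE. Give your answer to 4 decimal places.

Posterior is Beta(26, 25); MAP = (26−1)/(51−2) = 25/49 ≈ 0.51020.
MLE ignores the prior: p̂_MLE = k/n = 19/42 ≈ 0.45238.
Difference = 25/49 − 19/42 = 17/294 ≈ 0.0578.

MAP − MLE = 0.0578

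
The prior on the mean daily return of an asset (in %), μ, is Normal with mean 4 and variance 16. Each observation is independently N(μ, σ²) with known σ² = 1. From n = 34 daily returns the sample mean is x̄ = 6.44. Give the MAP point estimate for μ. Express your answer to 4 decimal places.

μ̂_MAP = 6.4355

n = 34, x̄ = 6.44.
For a Normal prior and Normal likelihood with known variance, the posterior is Normal; its mode equals its mean, the precision-weighted average.
Prior precision 1/σ₀² = 1/16 = 0.0625; data precision n/σ² = 34/1 = 34.
μ̂ = (0.0625·4 + 34·6.44) / (0.0625 + 34) = 219.21/34.0625 = 87684/13625 ≈ 6.4355.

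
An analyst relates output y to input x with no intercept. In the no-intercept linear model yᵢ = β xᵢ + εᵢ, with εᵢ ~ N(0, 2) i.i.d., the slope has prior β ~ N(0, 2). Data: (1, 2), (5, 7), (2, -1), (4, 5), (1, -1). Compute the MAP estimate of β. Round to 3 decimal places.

β̂_MAP = 1.125

log p(β | y) = −Σ(yᵢ − βxᵢ)²/(2·2) − β²/(2·2) + const.
Setting the derivative to zero: Σxᵢ(yᵢ − βxᵢ)/2 − β/2 = 0, so β = Σxᵢyᵢ / (Σxᵢ² + σ²/τ²).
Σxᵢyᵢ = 1·2 + 5·7 + 2·(-1) + 4·5 + 1·(-1) = 54; Σxᵢ² = 47; σ²/τ² = 1.
β̂_MAP = 54 / (47 + 1) = 54/48 ≈ 1.125.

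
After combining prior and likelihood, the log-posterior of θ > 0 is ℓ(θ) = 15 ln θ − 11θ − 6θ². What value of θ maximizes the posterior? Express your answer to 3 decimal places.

ℓ'(θ) = 15/θ − 11 − 12θ. Setting this to zero and multiplying by θ: 12θ² + 11θ − 15 = 0.
θ = (−11 + √(11² + 4·12·15)) / (2·12) = (−11 + √841) / 24 = (−11 + 29)/24 = 3/4.
ℓ''(θ) = −15/θ² − 12 < 0, confirming a maximum.

θ̂_MAP = 0.750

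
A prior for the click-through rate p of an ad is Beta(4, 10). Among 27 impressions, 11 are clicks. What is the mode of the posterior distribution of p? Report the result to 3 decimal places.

Prior: Beta(4, 10).
Data: 11 successes in 27 trials. The binomial likelihood contributes p^11(1−p)^16, so the posterior is Beta(4+11, 10+16) = Beta(15, 26).
For Beta(a, b) with a, b > 1 the mode is (a−1)/(a+b−2) = 14/39 ≈ 0.359.

p̂_MAP = 0.359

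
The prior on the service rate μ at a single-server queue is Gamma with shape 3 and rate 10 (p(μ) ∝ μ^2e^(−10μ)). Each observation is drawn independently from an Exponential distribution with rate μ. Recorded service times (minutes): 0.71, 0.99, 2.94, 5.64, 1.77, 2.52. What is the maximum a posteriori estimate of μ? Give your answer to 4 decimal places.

μ̂_MAP = 0.3256

The Exponential(rate=μ) likelihood is ∝ μ^n e^(−μΣtᵢ). Here n = 6 and Σtᵢ = 0.71 + 0.99 + 2.94 + 5.64 + 1.77 + 2.52 = 14.57.
Posterior ∝ μ^2e^(−10μ) · μ^6e^(−14.57μ) = μ^8e^(−24.57μ), i.e. Gamma(9, 24.57).
Mode = (a−1)/b = 8/24.57 ≈ 0.3256.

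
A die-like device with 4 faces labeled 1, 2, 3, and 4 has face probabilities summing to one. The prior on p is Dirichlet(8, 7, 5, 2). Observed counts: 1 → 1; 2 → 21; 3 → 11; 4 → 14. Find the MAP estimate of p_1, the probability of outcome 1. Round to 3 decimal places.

The posterior is Dirichlet(αᵢ + nᵢ) = Dirichlet(9, 28, 16, 16).
For a Dirichlet(a₁,…,a_K) with all aᵢ > 1, the mode has j-th component (aⱼ − 1)/(Σaᵢ − K).
Here Σaᵢ = 69 and K = 4, so p_1 = (9 − 1)/(69 − 4) = 8/65 ≈ 0.123.

MAP estimate: 0.123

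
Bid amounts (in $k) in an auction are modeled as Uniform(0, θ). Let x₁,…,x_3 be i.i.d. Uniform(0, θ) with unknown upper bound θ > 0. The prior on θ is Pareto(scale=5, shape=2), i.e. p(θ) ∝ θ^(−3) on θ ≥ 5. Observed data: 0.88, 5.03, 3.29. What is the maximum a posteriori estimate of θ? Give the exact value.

θ̂_MAP = 5.03

The Uniform(0, θ) likelihood is θ^(−n) for θ ≥ max(xᵢ), zero otherwise. Here max(xᵢ) = 5.03.
Posterior ∝ θ^(−3) · θ^(−3) = θ^(−6) on θ ≥ max(5, 5.03) = 5.03.
This density is strictly decreasing in θ, so the posterior mode lies at the lower boundary of the support.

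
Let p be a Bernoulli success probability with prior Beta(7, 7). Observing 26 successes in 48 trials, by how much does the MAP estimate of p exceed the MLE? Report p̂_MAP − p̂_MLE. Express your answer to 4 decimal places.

Posterior is Beta(33, 29); MAP = (33−1)/(62−2) = 32/60 ≈ 0.53333.
MLE ignores the prior: p̂_MLE = k/n = 26/48 ≈ 0.54167.
Difference = 32/60 − 26/48 = -1/120 ≈ -0.0083.

MAP − MLE = -0.0083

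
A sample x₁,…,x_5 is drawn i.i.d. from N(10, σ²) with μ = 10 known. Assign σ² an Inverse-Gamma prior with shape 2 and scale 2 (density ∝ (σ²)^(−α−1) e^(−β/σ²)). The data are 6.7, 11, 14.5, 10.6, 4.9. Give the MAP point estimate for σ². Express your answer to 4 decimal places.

Sum of squared deviations about the known mean: SS = (6.7−10)² + (11−10)² + (14.5−10)² + (10.6−10)² + (4.9−10)² = 58.51.
The Normal likelihood contributes (σ²)^(−n/2) exp(−SS/(2σ²)), so the posterior is Inverse-Gamma(α + n/2, β + SS/2) = Inverse-Gamma(4.5, 31.255).
The mode of Inverse-Gamma(a, b) is b/(a+1) = 31.255/5.5 ≈ 5.6827.

σ̂²_MAP = 5.6827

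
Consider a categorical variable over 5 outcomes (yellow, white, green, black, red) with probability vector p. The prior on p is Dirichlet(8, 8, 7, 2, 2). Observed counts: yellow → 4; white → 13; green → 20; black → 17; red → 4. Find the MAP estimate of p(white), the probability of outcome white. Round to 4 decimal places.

MAP estimate of p(white) = 0.2500

The posterior is Dirichlet(αᵢ + nᵢ) = Dirichlet(12, 21, 27, 19, 6).
For a Dirichlet(a₁,…,a_K) with all aᵢ > 1, the mode has j-th component (aⱼ − 1)/(Σaᵢ − K).
Here Σaᵢ = 85 and K = 5, so p(white) = (21 − 1)/(85 − 5) = 20/80 ≈ 0.2500.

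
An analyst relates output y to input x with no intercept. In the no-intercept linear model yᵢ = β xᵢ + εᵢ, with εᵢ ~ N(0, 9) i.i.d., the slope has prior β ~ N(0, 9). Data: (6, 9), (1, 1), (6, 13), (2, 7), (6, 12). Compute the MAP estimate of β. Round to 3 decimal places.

β̂_MAP = 1.921

log p(β | y) = −Σ(yᵢ − βxᵢ)²/(2·9) − β²/(2·9) + const.
Setting the derivative to zero: Σxᵢ(yᵢ − βxᵢ)/9 − β/9 = 0, so β = Σxᵢyᵢ / (Σxᵢ² + σ²/τ²).
Σxᵢyᵢ = 6·9 + 1·1 + 6·13 + 2·7 + 6·12 = 219; Σxᵢ² = 113; σ²/τ² = 1.
β̂_MAP = 219 / (113 + 1) = 219/114 ≈ 1.921.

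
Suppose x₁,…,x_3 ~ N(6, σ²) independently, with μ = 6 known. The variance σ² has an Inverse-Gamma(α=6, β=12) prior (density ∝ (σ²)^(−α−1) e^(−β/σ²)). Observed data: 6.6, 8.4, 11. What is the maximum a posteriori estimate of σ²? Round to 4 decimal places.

Sum of squared deviations about the known mean: SS = (6.6−6)² + (8.4−6)² + (11−6)² = 31.12.
The Normal likelihood contributes (σ²)^(−n/2) exp(−SS/(2σ²)), so the posterior is Inverse-Gamma(α + n/2, β + SS/2) = Inverse-Gamma(7.5, 27.56).
The mode of Inverse-Gamma(a, b) is b/(a+1) = 27.56/8.5 ≈ 3.2424.

σ̂²_MAP = 3.2424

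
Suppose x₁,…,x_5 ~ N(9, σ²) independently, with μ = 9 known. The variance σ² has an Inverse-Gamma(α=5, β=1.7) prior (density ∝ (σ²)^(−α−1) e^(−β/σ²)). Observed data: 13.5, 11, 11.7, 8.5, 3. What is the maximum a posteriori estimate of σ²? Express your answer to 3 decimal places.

Sum of squared deviations about the known mean: SS = (13.5−9)² + (11−9)² + (11.7−9)² + (8.5−9)² + (3−9)² = 67.79.
The Normal likelihood contributes (σ²)^(−n/2) exp(−SS/(2σ²)), so the posterior is Inverse-Gamma(α + n/2, β + SS/2) = Inverse-Gamma(7.5, 35.595).
The mode of Inverse-Gamma(a, b) is b/(a+1) = 35.595/8.5 ≈ 4.188.

σ̂²_MAP = 4.188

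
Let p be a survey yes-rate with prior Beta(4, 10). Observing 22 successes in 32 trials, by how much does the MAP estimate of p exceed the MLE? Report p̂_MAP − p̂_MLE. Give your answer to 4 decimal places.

MAP − MLE = -0.1193

Posterior is Beta(26, 20); MAP = (26−1)/(46−2) = 25/44 ≈ 0.56818.
MLE ignores the prior: p̂_MLE = k/n = 22/32 ≈ 0.68750.
Difference = 25/44 − 22/32 = -21/176 ≈ -0.1193.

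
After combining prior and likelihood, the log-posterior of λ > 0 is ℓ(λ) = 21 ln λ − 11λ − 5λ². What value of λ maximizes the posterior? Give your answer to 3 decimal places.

ℓ'(λ) = 21/λ − 11 − 10λ. Setting this to zero and multiplying by λ: 10λ² + 11λ − 21 = 0.
λ = (−11 + √(11² + 4·10·21)) / (2·10) = (−11 + √961) / 20 = (−11 + 31)/20 = 1.
ℓ''(λ) = −21/λ² − 10 < 0, confirming a maximum.

λ̂_MAP = 1.000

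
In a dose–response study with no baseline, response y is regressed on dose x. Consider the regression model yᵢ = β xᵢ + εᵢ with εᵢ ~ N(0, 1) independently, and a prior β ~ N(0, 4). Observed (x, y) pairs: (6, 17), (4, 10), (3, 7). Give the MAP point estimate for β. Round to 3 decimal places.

log p(β | y) = −Σ(yᵢ − βxᵢ)²/(2·1) − β²/(2·4) + const.
Setting the derivative to zero: Σxᵢ(yᵢ − βxᵢ)/1 − β/4 = 0, so β = Σxᵢyᵢ / (Σxᵢ² + σ²/τ²).
Σxᵢyᵢ = 6·17 + 4·10 + 3·7 = 163; Σxᵢ² = 61; σ²/τ² = 0.25.
β̂_MAP = 163 / (61 + 0.25) = 163/61.25 ≈ 2.661.

β̂_MAP = 2.661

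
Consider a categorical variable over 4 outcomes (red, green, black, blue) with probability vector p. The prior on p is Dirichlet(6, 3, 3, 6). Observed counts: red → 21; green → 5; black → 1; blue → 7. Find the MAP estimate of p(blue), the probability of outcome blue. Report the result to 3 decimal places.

MAP estimate of p(blue) = 0.250

The posterior is Dirichlet(αᵢ + nᵢ) = Dirichlet(27, 8, 4, 13).
For a Dirichlet(a₁,…,a_K) with all aᵢ > 1, the mode has j-th component (aⱼ − 1)/(Σaᵢ − K).
Here Σaᵢ = 52 and K = 4, so p(blue) = (13 − 1)/(52 − 4) = 12/48 ≈ 0.250.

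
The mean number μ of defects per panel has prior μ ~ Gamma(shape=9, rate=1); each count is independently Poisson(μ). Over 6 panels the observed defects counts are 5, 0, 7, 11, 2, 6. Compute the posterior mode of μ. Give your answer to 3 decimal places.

μ̂_MAP = 5.571

Σxᵢ = 5+0+7+11+2+6 = 31, with n = 6.
Posterior ∝ μ^8e^(−1μ) · μ^31e^(−6μ) = μ^39e^(−7μ), i.e. Gamma(shape=40, rate=7).
The mode of a Gamma(a, b) with a ≥ 1 (shape–rate) is (a−1)/b = 39/7 ≈ 5.571.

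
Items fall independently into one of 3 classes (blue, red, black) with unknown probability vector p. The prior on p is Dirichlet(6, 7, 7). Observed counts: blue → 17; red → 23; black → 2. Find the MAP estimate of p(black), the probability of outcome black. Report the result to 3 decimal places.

MAP estimate of p(black) = 0.136

The posterior is Dirichlet(αᵢ + nᵢ) = Dirichlet(23, 30, 9).
For a Dirichlet(a₁,…,a_K) with all aᵢ > 1, the mode has j-th component (aⱼ − 1)/(Σaᵢ − K).
Here Σaᵢ = 62 and K = 3, so p(black) = (9 − 1)/(62 − 3) = 8/59 ≈ 0.136.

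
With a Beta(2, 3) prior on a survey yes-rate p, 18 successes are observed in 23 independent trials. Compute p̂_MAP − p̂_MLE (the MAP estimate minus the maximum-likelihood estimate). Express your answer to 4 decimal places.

Posterior is Beta(20, 8); MAP = (20−1)/(28−2) = 19/26 ≈ 0.73077.
MLE ignores the prior: p̂_MLE = k/n = 18/23 ≈ 0.78261.
Difference = 19/26 − 18/23 = -31/598 ≈ -0.0518.

MAP − MLE = -0.0518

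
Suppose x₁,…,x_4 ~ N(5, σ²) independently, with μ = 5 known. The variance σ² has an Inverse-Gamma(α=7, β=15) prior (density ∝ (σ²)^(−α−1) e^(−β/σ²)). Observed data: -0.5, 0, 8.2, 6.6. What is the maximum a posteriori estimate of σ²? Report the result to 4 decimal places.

Sum of squared deviations about the known mean: SS = (-0.5−5)² + (0−5)² + (8.2−5)² + (6.6−5)² = 68.05.
The Normal likelihood contributes (σ²)^(−n/2) exp(−SS/(2σ²)), so the posterior is Inverse-Gamma(α + n/2, β + SS/2) = Inverse-Gamma(9, 49.025).
The mode of Inverse-Gamma(a, b) is b/(a+1) = 49.025/10 ≈ 4.9025.

σ̂²_MAP = 4.9025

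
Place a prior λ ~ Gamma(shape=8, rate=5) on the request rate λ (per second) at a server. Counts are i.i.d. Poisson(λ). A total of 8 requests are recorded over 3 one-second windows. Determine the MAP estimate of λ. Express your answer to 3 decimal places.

λ̂_MAP = 1.875

Σxᵢ = 8, n = 3.
Posterior ∝ λ^7e^(−5λ) · λ^8e^(−3λ) = λ^15e^(−8λ), i.e. Gamma(shape=16, rate=8).
The mode of a Gamma(a, b) with a ≥ 1 (shape–rate) is (a−1)/b = 15/8 ≈ 1.875.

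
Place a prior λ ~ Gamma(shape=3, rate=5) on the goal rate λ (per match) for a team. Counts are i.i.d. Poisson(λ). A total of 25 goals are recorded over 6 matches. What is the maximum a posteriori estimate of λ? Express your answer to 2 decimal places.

λ̂_MAP = 2.45

Σxᵢ = 25, n = 6.
Posterior ∝ λ^2e^(−5λ) · λ^25e^(−6λ) = λ^27e^(−11λ), i.e. Gamma(shape=28, rate=11).
The mode of a Gamma(a, b) with a ≥ 1 (shape–rate) is (a−1)/b = 27/11 ≈ 2.45.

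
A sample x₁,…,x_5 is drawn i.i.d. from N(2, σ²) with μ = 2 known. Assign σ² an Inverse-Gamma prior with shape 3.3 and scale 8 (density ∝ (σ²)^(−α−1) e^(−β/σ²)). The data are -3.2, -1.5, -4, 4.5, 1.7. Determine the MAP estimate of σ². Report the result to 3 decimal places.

Sum of squared deviations about the known mean: SS = (-3.2−2)² + (-1.5−2)² + (-4−2)² + (4.5−2)² + (1.7−2)² = 81.63.
The Normal likelihood contributes (σ²)^(−n/2) exp(−SS/(2σ²)), so the posterior is Inverse-Gamma(α + n/2, β + SS/2) = Inverse-Gamma(5.8, 48.815).
The mode of Inverse-Gamma(a, b) is b/(a+1) = 48.815/6.8 ≈ 7.179.

σ̂²_MAP = 7.179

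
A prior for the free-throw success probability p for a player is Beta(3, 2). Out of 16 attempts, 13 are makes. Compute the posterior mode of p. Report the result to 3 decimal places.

Prior: Beta(3, 2).
Data: 13 successes in 16 trials. The binomial likelihood contributes p^13(1−p)^3, so the posterior is Beta(3+13, 2+3) = Beta(16, 5).
For Beta(a, b) with a, b > 1 the mode is (a−1)/(a+b−2) = 15/19 ≈ 0.789.

p̂_MAP = 0.789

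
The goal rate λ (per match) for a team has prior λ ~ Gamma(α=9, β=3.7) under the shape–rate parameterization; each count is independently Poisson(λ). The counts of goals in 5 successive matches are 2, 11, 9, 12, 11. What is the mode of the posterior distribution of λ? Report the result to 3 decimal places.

λ̂_MAP = 6.092

Σxᵢ = 2+11+9+12+11 = 45, with n = 5.
Posterior ∝ λ^8e^(−3.7λ) · λ^45e^(−5λ) = λ^53e^(−8.7λ), i.e. Gamma(shape=54, rate=8.7).
The mode of a Gamma(a, b) with a ≥ 1 (shape–rate) is (a−1)/b = 53/8.7 ≈ 6.092.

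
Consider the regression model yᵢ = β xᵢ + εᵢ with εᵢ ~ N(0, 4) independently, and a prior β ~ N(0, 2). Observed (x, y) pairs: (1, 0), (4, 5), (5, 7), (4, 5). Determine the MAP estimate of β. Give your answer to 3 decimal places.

log p(β | y) = −Σ(yᵢ − βxᵢ)²/(2·4) − β²/(2·2) + const.
Setting the derivative to zero: Σxᵢ(yᵢ − βxᵢ)/4 − β/2 = 0, so β = Σxᵢyᵢ / (Σxᵢ² + σ²/τ²).
Σxᵢyᵢ = 1·0 + 4·5 + 5·7 + 4·5 = 75; Σxᵢ² = 58; σ²/τ² = 2.
β̂_MAP = 75 / (58 + 2) = 75/60 ≈ 1.250.

β̂_MAP = 1.250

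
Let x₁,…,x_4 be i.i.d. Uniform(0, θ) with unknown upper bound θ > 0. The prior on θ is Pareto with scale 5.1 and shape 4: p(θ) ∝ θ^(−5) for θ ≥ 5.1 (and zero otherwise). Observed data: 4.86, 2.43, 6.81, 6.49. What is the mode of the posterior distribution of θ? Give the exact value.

The Uniform(0, θ) likelihood is θ^(−n) for θ ≥ max(xᵢ), zero otherwise. Here max(xᵢ) = 6.81.
Posterior ∝ θ^(−5) · θ^(−4) = θ^(−9) on θ ≥ max(5.1, 6.81) = 6.81.
This density is strictly decreasing in θ, so the posterior mode lies at the lower boundary of the support.

θ̂_MAP = 6.81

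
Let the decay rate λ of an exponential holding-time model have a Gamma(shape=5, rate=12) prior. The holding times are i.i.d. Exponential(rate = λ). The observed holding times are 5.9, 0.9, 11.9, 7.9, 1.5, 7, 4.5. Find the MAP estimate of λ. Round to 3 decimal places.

λ̂_MAP = 0.213

The Exponential(rate=λ) likelihood is ∝ λ^n e^(−λΣtᵢ). Here n = 7 and Σtᵢ = 5.9 + 0.9 + 11.9 + 7.9 + 1.5 + 7 + 4.5 = 39.6.
Posterior ∝ λ^4e^(−12λ) · λ^7e^(−39.6λ) = λ^11e^(−51.6λ), i.e. Gamma(12, 51.6).
Mode = (a−1)/b = 11/51.6 ≈ 0.213.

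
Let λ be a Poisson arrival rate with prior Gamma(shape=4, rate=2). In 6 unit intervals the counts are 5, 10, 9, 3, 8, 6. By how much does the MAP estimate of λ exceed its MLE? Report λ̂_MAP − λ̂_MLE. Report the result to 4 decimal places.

Σxᵢ = 41. Posterior is Gamma(45, 8); MAP = (45−1)/8 = 44/8 ≈ 5.50000.
MLE = x̄ = 41/6 ≈ 6.83333.
Difference = 44/8 − 41/6 = -4/3 ≈ -1.3333.

MAP − MLE = -1.3333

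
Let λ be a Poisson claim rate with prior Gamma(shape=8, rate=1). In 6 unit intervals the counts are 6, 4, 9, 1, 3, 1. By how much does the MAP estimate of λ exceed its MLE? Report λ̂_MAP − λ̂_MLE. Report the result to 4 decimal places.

Σxᵢ = 24. Posterior is Gamma(32, 7); MAP = (32−1)/7 = 31/7 ≈ 4.42857.
MLE = x̄ = 24/6 ≈ 4.00000.
Difference = 31/7 − 24/6 = 3/7 ≈ 0.4286.

MAP − MLE = 0.4286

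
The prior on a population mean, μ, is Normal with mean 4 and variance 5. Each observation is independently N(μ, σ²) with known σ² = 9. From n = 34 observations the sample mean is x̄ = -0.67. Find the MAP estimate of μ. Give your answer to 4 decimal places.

μ̂_MAP = -0.4352

n = 34, x̄ = -0.67.
For a Normal prior and Normal likelihood with known variance, the posterior is Normal; its mode equals its mean, the precision-weighted average.
Prior precision 1/σ₀² = 1/5 = 0.2; data precision n/σ² = 34/9.
μ̂ = (0.2·4 + (34/9)·(-0.67)) / (0.2 + 34/9) = (-779/450)/(179/45) = -779/1790 ≈ -0.4352.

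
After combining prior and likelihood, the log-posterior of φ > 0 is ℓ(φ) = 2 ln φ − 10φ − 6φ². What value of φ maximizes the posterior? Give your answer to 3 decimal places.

ℓ'(φ) = 2/φ − 10 − 12φ. Setting this to zero and multiplying by φ: 12φ² + 10φ − 2 = 0.
φ = (−10 + √(10² + 4·12·2)) / (2·12) = (−10 + √196) / 24 = (−10 + 14)/24 = 1/6.
ℓ''(φ) = −2/φ² − 12 < 0, confirming a maximum.

φ̂_MAP = 0.167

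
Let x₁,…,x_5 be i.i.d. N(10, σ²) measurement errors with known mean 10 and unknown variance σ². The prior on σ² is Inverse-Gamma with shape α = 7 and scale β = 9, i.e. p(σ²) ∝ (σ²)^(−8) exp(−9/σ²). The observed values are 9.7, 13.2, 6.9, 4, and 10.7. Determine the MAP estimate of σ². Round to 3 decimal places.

Sum of squared deviations about the known mean: SS = (9.7−10)² + (13.2−10)² + (6.9−10)² + (4−10)² + (10.7−10)² = 56.43.
The Normal likelihood contributes (σ²)^(−n/2) exp(−SS/(2σ²)), so the posterior is Inverse-Gamma(α + n/2, β + SS/2) = Inverse-Gamma(9.5, 37.215).
The mode of Inverse-Gamma(a, b) is b/(a+1) = 37.215/10.5 ≈ 3.544.

σ̂²_MAP = 3.544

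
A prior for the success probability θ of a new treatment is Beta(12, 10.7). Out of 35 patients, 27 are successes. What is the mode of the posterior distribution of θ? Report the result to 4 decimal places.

Prior: Beta(12, 10.7).
Data: 27 successes in 35 trials. The binomial likelihood contributes θ^27(1−θ)^8, so the posterior is Beta(12+27, 10.7+8) = Beta(39, 18.7).
For Beta(a, b) with a, b > 1 the mode is (a−1)/(a+b−2) = 38/55.7 ≈ 0.6822.

θ̂_MAP = 0.6822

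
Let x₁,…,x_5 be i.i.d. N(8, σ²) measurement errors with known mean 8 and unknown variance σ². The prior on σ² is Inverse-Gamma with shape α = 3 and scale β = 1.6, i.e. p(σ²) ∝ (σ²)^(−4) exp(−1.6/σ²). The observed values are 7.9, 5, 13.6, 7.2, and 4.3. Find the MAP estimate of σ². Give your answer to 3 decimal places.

σ̂²_MAP = 4.454

Sum of squared deviations about the known mean: SS = (7.9−8)² + (5−8)² + (13.6−8)² + (7.2−8)² + (4.3−8)² = 54.7.
The Normal likelihood contributes (σ²)^(−n/2) exp(−SS/(2σ²)), so the posterior is Inverse-Gamma(α + n/2, β + SS/2) = Inverse-Gamma(5.5, 28.95).
The mode of Inverse-Gamma(a, b) is b/(a+1) = 28.95/6.5 ≈ 4.454.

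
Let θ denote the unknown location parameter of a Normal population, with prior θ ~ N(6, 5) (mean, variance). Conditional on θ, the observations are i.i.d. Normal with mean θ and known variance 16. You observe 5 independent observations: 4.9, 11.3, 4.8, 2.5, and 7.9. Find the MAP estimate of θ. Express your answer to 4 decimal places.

n = 5; x̄ = (4.9 + 11.3 + 4.8 + 2.5 + 7.9)/5 = 31.4/5 = 6.28.
For a Normal prior and Normal likelihood with known variance, the posterior is Normal; its mode equals its mean, the precision-weighted average.
Prior precision 1/σ₀² = 1/5 = 0.2; data precision n/σ² = 5/16 = 0.3125.
θ̂ = (0.2·6 + 0.3125·6.28) / (0.2 + 0.3125) = 3.1625/0.5125 = 253/41 ≈ 6.1707.

θ̂_MAP = 6.1707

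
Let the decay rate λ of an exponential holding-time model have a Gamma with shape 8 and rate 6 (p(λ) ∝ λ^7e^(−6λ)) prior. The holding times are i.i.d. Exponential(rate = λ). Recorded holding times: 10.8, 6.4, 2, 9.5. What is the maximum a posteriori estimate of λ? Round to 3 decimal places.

λ̂_MAP = 0.317

The Exponential(rate=λ) likelihood is ∝ λ^n e^(−λΣtᵢ). Here n = 4 and Σtᵢ = 10.8 + 6.4 + 2 + 9.5 = 28.7.
Posterior ∝ λ^7e^(−6λ) · λ^4e^(−28.7λ) = λ^11e^(−34.7λ), i.e. Gamma(12, 34.7).
Mode = (a−1)/b = 11/34.7 ≈ 0.317.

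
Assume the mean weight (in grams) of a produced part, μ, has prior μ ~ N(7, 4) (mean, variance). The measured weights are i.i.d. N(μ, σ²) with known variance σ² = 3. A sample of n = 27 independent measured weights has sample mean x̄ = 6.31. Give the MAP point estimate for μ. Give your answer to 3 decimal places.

n = 27, x̄ = 6.31.
For a Normal prior and Normal likelihood with known variance, the posterior is Normal; its mode equals its mean, the precision-weighted average.
Prior precision 1/σ₀² = 1/4 = 0.25; data precision n/σ² = 27/3 = 9.
μ̂ = (0.25·7 + 9·6.31) / (0.25 + 9) = 58.54/9.25 = 5854/925 ≈ 6.329.

μ̂_MAP = 6.329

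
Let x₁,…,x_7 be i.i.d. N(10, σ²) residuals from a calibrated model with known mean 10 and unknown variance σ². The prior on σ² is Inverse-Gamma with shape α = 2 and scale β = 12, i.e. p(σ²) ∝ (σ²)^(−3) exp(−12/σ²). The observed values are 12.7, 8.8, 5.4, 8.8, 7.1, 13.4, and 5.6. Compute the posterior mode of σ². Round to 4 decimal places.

Sum of squared deviations about the known mean: SS = (12.7−10)² + (8.8−10)² + (5.4−10)² + (8.8−10)² + (7.1−10)² + (13.4−10)² + (5.6−10)² = 70.66.
The Normal likelihood contributes (σ²)^(−n/2) exp(−SS/(2σ²)), so the posterior is Inverse-Gamma(α + n/2, β + SS/2) = Inverse-Gamma(5.5, 47.33).
The mode of Inverse-Gamma(a, b) is b/(a+1) = 47.33/6.5 ≈ 7.2815.

σ̂²_MAP = 7.2815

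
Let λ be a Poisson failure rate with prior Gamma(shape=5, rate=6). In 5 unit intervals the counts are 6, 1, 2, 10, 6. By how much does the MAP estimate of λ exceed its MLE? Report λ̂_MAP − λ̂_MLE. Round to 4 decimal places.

MAP − MLE = -2.3636

Σxᵢ = 25. Posterior is Gamma(30, 11); MAP = (30−1)/11 = 29/11 ≈ 2.63636.
MLE = x̄ = 25/5 ≈ 5.00000.
Difference = 29/11 − 25/5 = -26/11 ≈ -2.3636.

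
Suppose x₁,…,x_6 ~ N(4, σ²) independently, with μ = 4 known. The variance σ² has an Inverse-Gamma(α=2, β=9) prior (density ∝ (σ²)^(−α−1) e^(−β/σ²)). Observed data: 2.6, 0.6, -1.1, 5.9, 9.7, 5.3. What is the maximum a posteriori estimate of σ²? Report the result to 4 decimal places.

σ̂²_MAP = 7.9433

Sum of squared deviations about the known mean: SS = (2.6−4)² + (0.6−4)² + (-1.1−4)² + (5.9−4)² + (9.7−4)² + (5.3−4)² = 77.32.
The Normal likelihood contributes (σ²)^(−n/2) exp(−SS/(2σ²)), so the posterior is Inverse-Gamma(α + n/2, β + SS/2) = Inverse-Gamma(5, 47.66).
The mode of Inverse-Gamma(a, b) is b/(a+1) = 47.66/6 ≈ 7.9433.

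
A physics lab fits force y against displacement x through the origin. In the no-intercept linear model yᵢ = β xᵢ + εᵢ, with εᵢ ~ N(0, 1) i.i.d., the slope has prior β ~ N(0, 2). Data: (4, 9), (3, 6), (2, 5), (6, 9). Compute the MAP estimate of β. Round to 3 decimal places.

β̂_MAP = 1.802

log p(β | y) = −Σ(yᵢ − βxᵢ)²/(2·1) − β²/(2·2) + const.
Setting the derivative to zero: Σxᵢ(yᵢ − βxᵢ)/1 − β/2 = 0, so β = Σxᵢyᵢ / (Σxᵢ² + σ²/τ²).
Σxᵢyᵢ = 4·9 + 3·6 + 2·5 + 6·9 = 118; Σxᵢ² = 65; σ²/τ² = 0.5.
β̂_MAP = 118 / (65 + 0.5) = 118/65.5 ≈ 1.802.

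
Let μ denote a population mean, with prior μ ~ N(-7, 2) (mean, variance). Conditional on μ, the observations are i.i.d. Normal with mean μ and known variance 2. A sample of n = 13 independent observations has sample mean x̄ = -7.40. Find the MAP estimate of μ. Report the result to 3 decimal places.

n = 13, x̄ = -7.40.
For a Normal prior and Normal likelihood with known variance, the posterior is Normal; its mode equals its mean, the precision-weighted average.
Prior precision 1/σ₀² = 1/2 = 0.5; data precision n/σ² = 13/2 = 6.5.
μ̂ = (0.5·(-7) + 6.5·(-7.4)) / (0.5 + 6.5) = (-51.6)/7 = -258/35 ≈ -7.371.

μ̂_MAP = -7.371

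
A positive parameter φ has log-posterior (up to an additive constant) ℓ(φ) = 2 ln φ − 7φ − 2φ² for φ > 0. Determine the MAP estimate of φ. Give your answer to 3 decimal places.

ℓ'(φ) = 2/φ − 7 − 4φ. Setting this to zero and multiplying by φ: 4φ² + 7φ − 2 = 0.
φ = (−7 + √(7² + 4·4·2)) / (2·4) = (−7 + √81) / 8 = (−7 + 9)/8 = 1/4.
ℓ''(φ) = −2/φ² − 4 < 0, confirming a maximum.

φ̂_MAP = 0.250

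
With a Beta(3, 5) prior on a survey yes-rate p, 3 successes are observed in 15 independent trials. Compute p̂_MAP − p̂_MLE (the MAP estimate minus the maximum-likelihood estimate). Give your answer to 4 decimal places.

Posterior is Beta(6, 17); MAP = (6−1)/(23−2) = 5/21 ≈ 0.23810.
MLE ignores the prior: p̂_MLE = k/n = 3/15 ≈ 0.20000.
Difference = 5/21 − 3/15 = 4/105 ≈ 0.0381.

MAP − MLE = 0.0381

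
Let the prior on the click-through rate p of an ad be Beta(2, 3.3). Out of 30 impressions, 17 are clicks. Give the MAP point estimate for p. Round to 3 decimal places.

Prior: Beta(2, 3.3).
Data: 17 successes in 30 trials. The binomial likelihood contributes p^17(1−p)^13, so the posterior is Beta(2+17, 3.3+13) = Beta(19, 16.3).
For Beta(a, b) with a, b > 1 the mode is (a−1)/(a+b−2) = 18/33.3 ≈ 0.541.

p̂_MAP = 0.541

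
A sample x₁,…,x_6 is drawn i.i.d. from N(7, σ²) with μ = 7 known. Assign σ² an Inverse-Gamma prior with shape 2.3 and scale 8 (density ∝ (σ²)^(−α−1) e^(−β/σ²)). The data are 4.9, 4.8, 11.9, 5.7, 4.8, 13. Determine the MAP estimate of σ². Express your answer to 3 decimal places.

σ̂²_MAP = 7.285

Sum of squared deviations about the known mean: SS = (4.9−7)² + (4.8−7)² + (11.9−7)² + (5.7−7)² + (4.8−7)² + (13−7)² = 75.79.
The Normal likelihood contributes (σ²)^(−n/2) exp(−SS/(2σ²)), so the posterior is Inverse-Gamma(α + n/2, β + SS/2) = Inverse-Gamma(5.3, 45.895).
The mode of Inverse-Gamma(a, b) is b/(a+1) = 45.895/6.3 ≈ 7.285.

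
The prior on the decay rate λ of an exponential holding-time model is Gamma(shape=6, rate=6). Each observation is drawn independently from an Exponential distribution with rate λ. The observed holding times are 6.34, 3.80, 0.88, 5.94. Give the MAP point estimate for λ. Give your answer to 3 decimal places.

λ̂_MAP = 0.392

The Exponential(rate=λ) likelihood is ∝ λ^n e^(−λΣtᵢ). Here n = 4 and Σtᵢ = 6.34 + 3.80 + 0.88 + 5.94 = 16.96.
Posterior ∝ λ^5e^(−6λ) · λ^4e^(−16.96λ) = λ^9e^(−22.96λ), i.e. Gamma(10, 22.96).
Mode = (a−1)/b = 9/22.96 ≈ 0.392.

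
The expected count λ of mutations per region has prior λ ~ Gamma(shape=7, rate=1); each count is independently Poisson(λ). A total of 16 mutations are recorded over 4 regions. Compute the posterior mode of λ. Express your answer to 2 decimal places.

Σxᵢ = 16, n = 4.
Posterior ∝ λ^6e^(−1λ) · λ^16e^(−4λ) = λ^22e^(−5λ), i.e. Gamma(shape=23, rate=5).
The mode of a Gamma(a, b) with a ≥ 1 (shape–rate) is (a−1)/b = 22/5 ≈ 4.40.

λ̂_MAP = 4.40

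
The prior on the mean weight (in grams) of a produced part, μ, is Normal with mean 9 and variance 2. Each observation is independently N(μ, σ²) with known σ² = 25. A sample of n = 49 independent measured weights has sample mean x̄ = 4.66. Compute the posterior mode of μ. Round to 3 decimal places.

n = 49, x̄ = 4.66.
For a Normal prior and Normal likelihood with known variance, the posterior is Normal; its mode equals its mean, the precision-weighted average.
Prior precision 1/σ₀² = 1/2 = 0.5; data precision n/σ² = 49/25 = 1.96.
μ̂ = (0.5·9 + 1.96·4.66) / (0.5 + 1.96) = 13.6336/2.46 = 17042/3075 ≈ 5.542.

μ̂_MAP = 5.542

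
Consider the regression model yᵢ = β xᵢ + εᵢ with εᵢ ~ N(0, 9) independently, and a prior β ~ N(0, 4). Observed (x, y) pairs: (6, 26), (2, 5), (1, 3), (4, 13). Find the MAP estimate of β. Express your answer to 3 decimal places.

β̂_MAP = 3.730

log p(β | y) = −Σ(yᵢ − βxᵢ)²/(2·9) − β²/(2·4) + const.
Setting the derivative to zero: Σxᵢ(yᵢ − βxᵢ)/9 − β/4 = 0, so β = Σxᵢyᵢ / (Σxᵢ² + σ²/τ²).
Σxᵢyᵢ = 6·26 + 2·5 + 1·3 + 4·13 = 221; Σxᵢ² = 57; σ²/τ² = 2.25.
β̂_MAP = 221 / (57 + 2.25) = 221/59.25 ≈ 3.730.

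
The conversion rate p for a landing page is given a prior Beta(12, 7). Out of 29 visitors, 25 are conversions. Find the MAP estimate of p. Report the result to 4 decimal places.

p̂_MAP = 0.7826

Prior: Beta(12, 7).
Data: 25 successes in 29 trials. The binomial likelihood contributes p^25(1−p)^4, so the posterior is Beta(12+25, 7+4) = Beta(37, 11).
For Beta(a, b) with a, b > 1 the mode is (a−1)/(a+b−2) = 36/46 ≈ 0.7826.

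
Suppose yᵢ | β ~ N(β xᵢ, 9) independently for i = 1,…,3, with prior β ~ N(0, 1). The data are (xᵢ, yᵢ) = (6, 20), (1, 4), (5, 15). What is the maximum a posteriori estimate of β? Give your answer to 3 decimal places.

log p(β | y) = −Σ(yᵢ − βxᵢ)²/(2·9) − β²/(2·1) + const.
Setting the derivative to zero: Σxᵢ(yᵢ − βxᵢ)/9 − β/1 = 0, so β = Σxᵢyᵢ / (Σxᵢ² + σ²/τ²).
Σxᵢyᵢ = 6·20 + 1·4 + 5·15 = 199; Σxᵢ² = 62; σ²/τ² = 9.
β̂_MAP = 199 / (62 + 9) = 199/71 ≈ 2.803.

β̂_MAP = 2.803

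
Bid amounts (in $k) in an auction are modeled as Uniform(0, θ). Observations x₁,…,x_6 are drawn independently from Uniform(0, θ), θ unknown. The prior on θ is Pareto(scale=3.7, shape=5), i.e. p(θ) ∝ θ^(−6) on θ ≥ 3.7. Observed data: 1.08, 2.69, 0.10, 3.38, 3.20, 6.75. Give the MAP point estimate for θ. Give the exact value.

θ̂_MAP = 6.75

The Uniform(0, θ) likelihood is θ^(−n) for θ ≥ max(xᵢ), zero otherwise. Here max(xᵢ) = 6.75.
Posterior ∝ θ^(−6) · θ^(−6) = θ^(−12) on θ ≥ max(3.7, 6.75) = 6.75.
This density is strictly decreasing in θ, so the posterior mode lies at the lower boundary of the support.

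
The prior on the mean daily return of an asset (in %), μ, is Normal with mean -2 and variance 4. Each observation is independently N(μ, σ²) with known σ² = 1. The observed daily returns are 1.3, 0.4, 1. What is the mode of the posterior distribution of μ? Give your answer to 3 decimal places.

μ̂_MAP = 0.677

n = 3; x̄ = (1.3 + 0.4 + 1)/3 = 2.7/3 = 0.9.
For a Normal prior and Normal likelihood with known variance, the posterior is Normal; its mode equals its mean, the precision-weighted average.
Prior precision 1/σ₀² = 1/4 = 0.25; data precision n/σ² = 3/1 = 3.
μ̂ = (0.25·(-2) + 3·0.9) / (0.25 + 3) = 2.2/3.25 = 44/65 ≈ 0.677.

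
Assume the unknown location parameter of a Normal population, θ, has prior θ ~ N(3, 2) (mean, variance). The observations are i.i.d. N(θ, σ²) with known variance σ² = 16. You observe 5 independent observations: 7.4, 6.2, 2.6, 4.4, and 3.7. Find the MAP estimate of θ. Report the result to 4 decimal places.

n = 5; x̄ = (7.4 + 6.2 + 2.6 + 4.4 + 3.7)/5 = 24.3/5 = 4.86.
For a Normal prior and Normal likelihood with known variance, the posterior is Normal; its mode equals its mean, the precision-weighted average.
Prior precision 1/σ₀² = 1/2 = 0.5; data precision n/σ² = 5/16 = 0.3125.
θ̂ = (0.5·3 + 0.3125·4.86) / (0.5 + 0.3125) = 3.01875/0.8125 = 483/130 ≈ 3.7154.

θ̂_MAP = 3.7154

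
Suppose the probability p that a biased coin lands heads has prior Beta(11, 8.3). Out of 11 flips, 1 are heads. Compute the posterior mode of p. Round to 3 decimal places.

Prior: Beta(11, 8.3).
Data: 1 success in 11 trials. The binomial likelihood contributes p(1−p)^10, so the posterior is Beta(11+1, 8.3+10) = Beta(12, 18.3).
For Beta(a, b) with a, b > 1 the mode is (a−1)/(a+b−2) = 11/28.3 ≈ 0.389.

p̂_MAP = 0.389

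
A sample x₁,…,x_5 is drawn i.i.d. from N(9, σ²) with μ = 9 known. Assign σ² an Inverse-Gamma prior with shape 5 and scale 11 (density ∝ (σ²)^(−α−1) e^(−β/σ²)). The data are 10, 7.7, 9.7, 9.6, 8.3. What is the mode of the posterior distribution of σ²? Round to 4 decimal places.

σ̂²_MAP = 1.5312

Sum of squared deviations about the known mean: SS = (10−9)² + (7.7−9)² + (9.7−9)² + (9.6−9)² + (8.3−9)² = 4.03.
The Normal likelihood contributes (σ²)^(−n/2) exp(−SS/(2σ²)), so the posterior is Inverse-Gamma(α + n/2, β + SS/2) = Inverse-Gamma(7.5, 13.015).
The mode of Inverse-Gamma(a, b) is b/(a+1) = 13.015/8.5 ≈ 1.5312.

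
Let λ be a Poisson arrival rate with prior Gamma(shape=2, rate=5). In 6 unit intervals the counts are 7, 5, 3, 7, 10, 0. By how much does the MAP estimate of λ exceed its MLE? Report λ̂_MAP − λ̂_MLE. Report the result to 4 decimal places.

MAP − MLE = -2.3333

Σxᵢ = 32. Posterior is Gamma(34, 11); MAP = (34−1)/11 = 33/11 ≈ 3.00000.
MLE = x̄ = 32/6 ≈ 5.33333.
Difference = 33/11 − 32/6 = -7/3 ≈ -2.3333.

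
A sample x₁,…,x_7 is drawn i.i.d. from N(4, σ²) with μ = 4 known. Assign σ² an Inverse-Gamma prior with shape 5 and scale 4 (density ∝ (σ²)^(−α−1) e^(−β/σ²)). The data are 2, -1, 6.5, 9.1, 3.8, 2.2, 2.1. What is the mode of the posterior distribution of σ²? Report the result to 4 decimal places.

Sum of squared deviations about the known mean: SS = (2−4)² + (-1−4)² + (6.5−4)² + (9.1−4)² + (3.8−4)² + (2.2−4)² + (2.1−4)² = 68.15.
The Normal likelihood contributes (σ²)^(−n/2) exp(−SS/(2σ²)), so the posterior is Inverse-Gamma(α + n/2, β + SS/2) = Inverse-Gamma(8.5, 38.075).
The mode of Inverse-Gamma(a, b) is b/(a+1) = 38.075/9.5 ≈ 4.0079.

σ̂²_MAP = 4.0079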